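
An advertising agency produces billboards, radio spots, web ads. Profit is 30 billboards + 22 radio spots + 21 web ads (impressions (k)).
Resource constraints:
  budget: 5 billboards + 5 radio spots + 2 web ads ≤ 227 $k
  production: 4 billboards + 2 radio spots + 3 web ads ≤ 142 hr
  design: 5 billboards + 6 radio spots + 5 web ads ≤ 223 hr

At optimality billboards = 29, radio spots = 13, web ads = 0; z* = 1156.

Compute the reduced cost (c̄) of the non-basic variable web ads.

Check each constraint at x*: budget 210/227 (slack 17); production 142/142 (tight); design 223/223 (tight).
Since budget is not tight, its dual is 0.
The binding rows give the dual system: 4·y_production + 5·y_design = 30 and 2·y_production + 6·y_design = 22.
This yields shadow prices y_production = 5, y_design = 2.
Reduced cost of web ads: c₃ − yᵀa₃ = 21 − (5·3 + 2·5) = 21 − 25 = -4.

-4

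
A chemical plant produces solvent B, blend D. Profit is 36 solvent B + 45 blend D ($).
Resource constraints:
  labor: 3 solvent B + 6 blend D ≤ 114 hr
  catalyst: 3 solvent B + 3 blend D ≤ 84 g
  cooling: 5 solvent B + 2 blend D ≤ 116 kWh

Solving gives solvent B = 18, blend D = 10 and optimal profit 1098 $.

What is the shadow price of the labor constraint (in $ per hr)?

3

At the optimum: labor uses 114 of 114 (binding); catalyst uses 84 of 84 (binding); cooling uses 110 of 116 (slack = 6).
By complementary slackness, y = 0 for the non-binding constraint.
From A_Bᵀ y = c: 3·y_labor + 3·y_catalyst = 36; 6·y_labor + 3·y_catalyst = 45.
→ y_labor = 3 and y_catalyst = 9.
Shadow price of labor = 3.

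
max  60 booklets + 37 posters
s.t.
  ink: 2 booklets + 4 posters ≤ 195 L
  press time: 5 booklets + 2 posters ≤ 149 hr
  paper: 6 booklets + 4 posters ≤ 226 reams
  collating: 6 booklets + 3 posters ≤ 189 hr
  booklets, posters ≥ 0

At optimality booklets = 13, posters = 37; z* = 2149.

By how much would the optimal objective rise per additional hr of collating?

3

At the optimum: ink uses 174 of 195 (slack = 21); press time uses 139 of 149 (slack = 10); paper uses 226 of 226 (binding); collating uses 189 of 189 (binding).
Slack constraints have shadow price 0 (complementary slackness).
From A_Bᵀ y = c: 6·y_paper + 6·y_collating = 60; 4·y_paper + 3·y_collating = 37.
This yields shadow prices y_paper = 7, y_collating = 3.
Shadow price of collating = 3.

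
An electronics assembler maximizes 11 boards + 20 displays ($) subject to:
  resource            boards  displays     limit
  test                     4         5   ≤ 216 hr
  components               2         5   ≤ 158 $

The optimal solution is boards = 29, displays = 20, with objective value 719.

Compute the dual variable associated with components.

Both test and components are binding at x*.
The binding rows give the dual system: 4·y_test + 2·y_components = 11 and 5·y_test + 5·y_components = 20.
→ y_test = 1.5 and y_components = 2.5.
Shadow price of components = 2.5.

2.5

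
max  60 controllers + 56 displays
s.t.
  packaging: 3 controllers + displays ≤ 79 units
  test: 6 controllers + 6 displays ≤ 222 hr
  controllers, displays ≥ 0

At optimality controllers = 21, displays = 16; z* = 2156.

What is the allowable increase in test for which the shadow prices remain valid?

252

Binding constraints: packaging, test. The basis is B = [[3,1],[6,6]] with det 12.
Per unit increase in test, x* moves by d = (-0.0833, 0.25).
The basis stays optimal until controllers reaches 0; allowable increase = 252 hr.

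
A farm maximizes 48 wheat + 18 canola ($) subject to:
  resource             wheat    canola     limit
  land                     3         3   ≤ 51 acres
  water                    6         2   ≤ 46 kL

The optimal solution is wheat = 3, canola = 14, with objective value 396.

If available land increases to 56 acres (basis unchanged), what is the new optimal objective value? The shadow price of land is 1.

Δb = 5, so new z* = 396 + (1)·(5) = 396 + 5 = 401.

401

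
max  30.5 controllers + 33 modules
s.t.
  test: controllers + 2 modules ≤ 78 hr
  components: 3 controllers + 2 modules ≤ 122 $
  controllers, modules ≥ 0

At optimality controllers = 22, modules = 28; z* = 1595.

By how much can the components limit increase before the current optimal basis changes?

Binding constraints: test, components. The basis is B = [[1,2],[3,2]] with det -4.
Per unit increase in components, x* moves by d = (0.5, -0.25).
The basis stays optimal until modules reaches 0; allowable increase = 112 $.

112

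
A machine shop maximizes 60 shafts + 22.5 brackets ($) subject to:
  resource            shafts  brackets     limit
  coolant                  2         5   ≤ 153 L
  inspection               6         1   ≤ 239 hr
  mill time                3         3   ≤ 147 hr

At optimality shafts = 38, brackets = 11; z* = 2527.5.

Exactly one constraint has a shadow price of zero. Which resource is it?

coolant

coolant: 131/153 (slack 22)
inspection: 239/239 (binding)
mill time: 147/147 (binding)
By complementary slackness, a constraint with positive slack has shadow price 0 → coolant.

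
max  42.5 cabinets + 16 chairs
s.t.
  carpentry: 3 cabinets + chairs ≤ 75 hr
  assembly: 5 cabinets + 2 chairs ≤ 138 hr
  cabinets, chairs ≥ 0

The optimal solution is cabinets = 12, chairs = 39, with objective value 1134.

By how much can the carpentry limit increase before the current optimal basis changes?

Binding constraints: carpentry, assembly. The basis is B = [[3,1],[5,2]] with det 1.
Per unit increase in carpentry, x* moves by d = (2, -5).
The basis stays optimal until chairs reaches 0; allowable increase = 7.8 hr.

7.8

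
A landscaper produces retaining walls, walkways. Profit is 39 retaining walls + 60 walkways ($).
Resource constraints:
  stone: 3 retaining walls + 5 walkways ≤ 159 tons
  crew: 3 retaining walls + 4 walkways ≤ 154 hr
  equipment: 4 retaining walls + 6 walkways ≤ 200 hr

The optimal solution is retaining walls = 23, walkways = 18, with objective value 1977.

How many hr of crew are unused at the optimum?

13

crew used = 3·23 + 4·18 = 141; slack = 154 − 141 = 13.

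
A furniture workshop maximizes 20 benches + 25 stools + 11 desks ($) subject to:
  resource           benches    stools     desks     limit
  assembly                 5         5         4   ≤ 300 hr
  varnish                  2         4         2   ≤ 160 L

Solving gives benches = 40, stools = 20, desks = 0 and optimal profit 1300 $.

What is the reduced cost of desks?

Check each constraint at x*: assembly 300/300 (tight); varnish 160/160 (tight).
Dual feasibility on the basic columns requires 5·y_assembly + 2·y_varnish = 20, 5·y_assembly + 4·y_varnish = 25.
This yields shadow prices y_assembly = 3, y_varnish = 2.5.
Reduced cost of desks: c₃ − yᵀa₃ = 11 − (3·4 + 2.5·2) = 11 − 17 = -6.

-6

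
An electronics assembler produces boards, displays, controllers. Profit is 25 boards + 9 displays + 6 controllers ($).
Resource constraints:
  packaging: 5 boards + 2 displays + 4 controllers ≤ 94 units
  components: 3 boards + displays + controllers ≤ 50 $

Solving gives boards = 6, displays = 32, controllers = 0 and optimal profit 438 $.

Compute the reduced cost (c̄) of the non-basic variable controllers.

-7

Both packaging and components are binding at x*.
The binding rows give the dual system: 5·y_packaging + 3·y_components = 25 and 2·y_packaging + 1·y_components = 9.
→ y_packaging = 2 and y_components = 5.
Reduced cost of controllers: c₃ − yᵀa₃ = 6 − (2·4 + 5·1) = 6 − 13 = -7.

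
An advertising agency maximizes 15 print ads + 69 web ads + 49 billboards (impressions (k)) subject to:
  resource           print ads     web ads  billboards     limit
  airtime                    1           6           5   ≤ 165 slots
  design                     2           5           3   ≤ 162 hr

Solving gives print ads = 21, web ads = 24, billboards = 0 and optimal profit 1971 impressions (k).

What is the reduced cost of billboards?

Both airtime and design are binding at x*.
Dual feasibility on the basic columns requires 1·y_airtime + 2·y_design = 15, 6·y_airtime + 5·y_design = 69.
This yields shadow prices y_airtime = 9, y_design = 3.
Reduced cost of billboards: c₃ − yᵀa₃ = 49 − (9·5 + 3·3) = 49 − 54 = -5.

-5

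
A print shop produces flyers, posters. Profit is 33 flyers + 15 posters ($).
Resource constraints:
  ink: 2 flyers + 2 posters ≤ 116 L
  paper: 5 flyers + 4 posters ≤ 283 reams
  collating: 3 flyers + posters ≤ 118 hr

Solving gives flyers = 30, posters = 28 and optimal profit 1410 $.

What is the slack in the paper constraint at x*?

paper used = 5·30 + 4·28 = 262; slack = 283 − 262 = 21.

21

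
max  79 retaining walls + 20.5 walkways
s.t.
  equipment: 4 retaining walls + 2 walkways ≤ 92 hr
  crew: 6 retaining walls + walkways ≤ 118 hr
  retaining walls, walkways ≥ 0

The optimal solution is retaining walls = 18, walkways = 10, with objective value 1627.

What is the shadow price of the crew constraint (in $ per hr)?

9.5

Check each constraint at x*: equipment 92/92 (tight); crew 118/118 (tight).
From A_Bᵀ y = c: 4·y_equipment + 6·y_crew = 79; 2·y_equipment + 1·y_crew = 20.5.
Solving: y_equipment = 5.5, y_crew = 9.5.
Shadow price of crew = 9.5.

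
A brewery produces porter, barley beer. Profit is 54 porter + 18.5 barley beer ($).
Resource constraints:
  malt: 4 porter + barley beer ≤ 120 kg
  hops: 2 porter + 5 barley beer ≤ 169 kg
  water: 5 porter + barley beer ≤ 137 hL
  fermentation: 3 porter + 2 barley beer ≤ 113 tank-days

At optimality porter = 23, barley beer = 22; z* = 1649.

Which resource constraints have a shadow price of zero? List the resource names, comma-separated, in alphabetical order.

malt: 114/120 (slack 6)
hops: 156/169 (slack 13)
water: 137/137 (binding)
fermentation: 113/113 (binding)
By complementary slackness, a constraint with positive slack has shadow price 0 → hops, malt.

hops, malt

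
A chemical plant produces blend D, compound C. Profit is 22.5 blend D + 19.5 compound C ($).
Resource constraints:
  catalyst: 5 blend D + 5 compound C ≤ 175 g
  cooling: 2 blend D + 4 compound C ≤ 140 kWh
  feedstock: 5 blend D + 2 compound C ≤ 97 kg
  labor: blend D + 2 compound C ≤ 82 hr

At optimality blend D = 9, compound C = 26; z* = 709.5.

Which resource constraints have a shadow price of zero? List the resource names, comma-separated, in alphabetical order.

cooling, labor

catalyst: 175/175 (binding)
cooling: 122/140 (slack 18)
feedstock: 97/97 (binding)
labor: 61/82 (slack 21)
By complementary slackness, a constraint with positive slack has shadow price 0 → cooling, labor.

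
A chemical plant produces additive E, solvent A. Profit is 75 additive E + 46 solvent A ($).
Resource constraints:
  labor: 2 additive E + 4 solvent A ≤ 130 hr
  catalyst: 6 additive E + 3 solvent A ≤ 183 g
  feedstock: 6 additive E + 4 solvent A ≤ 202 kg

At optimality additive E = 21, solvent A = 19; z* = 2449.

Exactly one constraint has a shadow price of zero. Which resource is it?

labor

labor: 118/130 (slack 12)
catalyst: 183/183 (binding)
feedstock: 202/202 (binding)
By complementary slackness, a constraint with positive slack has shadow price 0 → labor.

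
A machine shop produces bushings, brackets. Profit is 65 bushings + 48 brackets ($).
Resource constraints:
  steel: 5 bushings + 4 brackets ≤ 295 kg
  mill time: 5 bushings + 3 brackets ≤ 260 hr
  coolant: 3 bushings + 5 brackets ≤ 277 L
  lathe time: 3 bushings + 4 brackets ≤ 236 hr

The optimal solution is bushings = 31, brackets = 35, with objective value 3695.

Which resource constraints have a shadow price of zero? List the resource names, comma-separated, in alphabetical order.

coolant, lathe time

steel: 295/295 (binding)
mill time: 260/260 (binding)
coolant: 268/277 (slack 9)
lathe time: 233/236 (slack 3)
By complementary slackness, a constraint with positive slack has shadow price 0 → coolant, lathe time.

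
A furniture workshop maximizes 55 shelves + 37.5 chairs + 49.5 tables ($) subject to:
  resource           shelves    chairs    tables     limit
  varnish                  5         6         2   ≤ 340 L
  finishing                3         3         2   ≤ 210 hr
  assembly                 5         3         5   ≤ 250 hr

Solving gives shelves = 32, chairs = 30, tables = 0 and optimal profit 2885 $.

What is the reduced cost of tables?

-1

At the optimum: varnish uses 340 of 340 (binding); finishing uses 186 of 210 (slack = 24); assembly uses 250 of 250 (binding).
Slack constraints have shadow price 0 (complementary slackness).
From A_Bᵀ y = c: 5·y_varnish + 5·y_assembly = 55; 6·y_varnish + 3·y_assembly = 37.5.
→ y_varnish = 1.5 and y_assembly = 9.5.
Reduced cost of tables: c₃ − yᵀa₃ = 49.5 − (1.5·2 + 9.5·5) = 49.5 − 50.5 = -1.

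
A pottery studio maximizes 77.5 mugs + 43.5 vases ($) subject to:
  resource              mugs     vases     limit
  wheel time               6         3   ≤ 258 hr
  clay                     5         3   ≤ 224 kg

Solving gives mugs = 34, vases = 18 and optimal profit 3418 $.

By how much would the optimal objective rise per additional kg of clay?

9.5

Check each constraint at x*: wheel time 258/258 (tight); clay 224/224 (tight).
From A_Bᵀ y = c: 6·y_wheel time + 5·y_clay = 77.5; 3·y_wheel time + 3·y_clay = 43.5.
This yields shadow prices y_wheel time = 5, y_clay = 9.5.
Shadow price of clay = 9.5.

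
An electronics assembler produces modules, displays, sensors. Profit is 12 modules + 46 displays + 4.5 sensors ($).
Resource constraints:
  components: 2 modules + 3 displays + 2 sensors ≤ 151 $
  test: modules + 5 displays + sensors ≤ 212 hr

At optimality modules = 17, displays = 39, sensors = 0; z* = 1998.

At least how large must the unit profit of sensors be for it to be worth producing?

Both components and test are binding at x*.
From A_Bᵀ y = c: 2·y_components + 1·y_test = 12; 3·y_components + 5·y_test = 46.
Solving: y_components = 2, y_test = 8.
sensors enters the basis when its profit ≥ yᵀa₃ = 2·2 + 8·1 = 12.

12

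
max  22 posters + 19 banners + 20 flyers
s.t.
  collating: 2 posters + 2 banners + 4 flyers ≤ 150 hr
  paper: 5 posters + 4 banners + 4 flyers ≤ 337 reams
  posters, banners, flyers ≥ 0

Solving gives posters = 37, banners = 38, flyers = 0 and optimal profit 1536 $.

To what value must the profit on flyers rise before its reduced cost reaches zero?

Both collating and paper are binding at x*.
From A_Bᵀ y = c: 2·y_collating + 5·y_paper = 22; 2·y_collating + 4·y_paper = 19.
→ y_collating = 3.5 and y_paper = 3.
flyers enters the basis when its profit ≥ yᵀa₃ = 3.5·4 + 3·4 = 26.

26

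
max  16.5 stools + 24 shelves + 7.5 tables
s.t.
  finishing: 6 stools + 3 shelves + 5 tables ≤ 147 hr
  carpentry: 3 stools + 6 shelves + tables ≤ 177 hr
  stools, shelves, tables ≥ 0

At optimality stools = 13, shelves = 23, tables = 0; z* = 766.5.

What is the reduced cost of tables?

Check each constraint at x*: finishing 147/147 (tight); carpentry 177/177 (tight).
Dual feasibility on the basic columns requires 6·y_finishing + 3·y_carpentry = 16.5, 3·y_finishing + 6·y_carpentry = 24.
This yields shadow prices y_finishing = 1, y_carpentry = 3.5.
Reduced cost of tables: c₃ − yᵀa₃ = 7.5 − (1·5 + 3.5·1) = 7.5 − 8.5 = -1.

-1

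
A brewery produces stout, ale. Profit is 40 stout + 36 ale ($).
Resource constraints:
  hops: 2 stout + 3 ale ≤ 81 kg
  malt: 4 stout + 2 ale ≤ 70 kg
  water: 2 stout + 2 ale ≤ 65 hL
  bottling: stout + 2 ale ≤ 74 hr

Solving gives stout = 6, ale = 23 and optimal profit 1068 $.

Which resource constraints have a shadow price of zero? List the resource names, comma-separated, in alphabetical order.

bottling, water

hops: 81/81 (binding)
malt: 70/70 (binding)
water: 58/65 (slack 7)
bottling: 52/74 (slack 22)
By complementary slackness, a constraint with positive slack has shadow price 0 → bottling, water.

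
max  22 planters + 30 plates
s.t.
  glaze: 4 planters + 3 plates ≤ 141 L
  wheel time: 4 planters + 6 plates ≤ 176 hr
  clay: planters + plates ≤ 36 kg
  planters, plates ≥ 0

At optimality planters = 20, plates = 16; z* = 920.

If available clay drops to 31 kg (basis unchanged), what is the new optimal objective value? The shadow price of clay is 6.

890

Δb = -5, so new z* = 920 + (6)·(-5) = 920 − 30 = 890.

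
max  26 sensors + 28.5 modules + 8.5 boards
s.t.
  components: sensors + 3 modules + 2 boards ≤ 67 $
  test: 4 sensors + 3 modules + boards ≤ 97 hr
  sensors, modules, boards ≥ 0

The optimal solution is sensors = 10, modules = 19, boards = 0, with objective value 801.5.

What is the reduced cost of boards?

Both components and test are binding at x*.
From A_Bᵀ y = c: 1·y_components + 4·y_test = 26; 3·y_components + 3·y_test = 28.5.
Solving: y_components = 4, y_test = 5.5.
Reduced cost of boards: c₃ − yᵀa₃ = 8.5 − (4·2 + 5.5·1) = 8.5 − 13.5 = -5.

-5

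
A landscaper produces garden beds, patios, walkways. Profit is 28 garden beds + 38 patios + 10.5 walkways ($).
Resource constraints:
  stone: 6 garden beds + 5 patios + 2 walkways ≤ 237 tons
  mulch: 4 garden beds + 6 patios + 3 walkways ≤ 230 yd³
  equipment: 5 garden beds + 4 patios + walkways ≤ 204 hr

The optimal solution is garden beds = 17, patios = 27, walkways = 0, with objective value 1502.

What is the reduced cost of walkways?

-8

Check each constraint at x*: stone 237/237 (tight); mulch 230/230 (tight); equipment 193/204 (slack 11).
By complementary slackness, y = 0 for the non-binding constraint.
From A_Bᵀ y = c: 6·y_stone + 4·y_mulch = 28; 5·y_stone + 6·y_mulch = 38.
This yields shadow prices y_stone = 1, y_mulch = 5.5.
Reduced cost of walkways: c₃ − yᵀa₃ = 10.5 − (1·2 + 5.5·3) = 10.5 − 18.5 = -8.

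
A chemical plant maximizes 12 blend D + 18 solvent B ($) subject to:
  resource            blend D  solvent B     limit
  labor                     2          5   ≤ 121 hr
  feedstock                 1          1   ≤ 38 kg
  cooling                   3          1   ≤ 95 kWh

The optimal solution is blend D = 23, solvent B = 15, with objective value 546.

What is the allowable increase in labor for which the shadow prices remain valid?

Binding constraints: labor, feedstock. The basis is B = [[2,5],[1,1]] with det -3.
Per unit increase in labor, x* moves by d = (-0.3333, 0.3333).
The basis stays optimal until blend D reaches 0; allowable increase = 69 hr.

69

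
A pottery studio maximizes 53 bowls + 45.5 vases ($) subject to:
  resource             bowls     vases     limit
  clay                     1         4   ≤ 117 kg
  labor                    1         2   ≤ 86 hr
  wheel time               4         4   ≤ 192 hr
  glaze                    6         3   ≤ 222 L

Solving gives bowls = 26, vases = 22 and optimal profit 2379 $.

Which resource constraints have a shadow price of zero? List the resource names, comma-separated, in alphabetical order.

clay, labor

clay: 114/117 (slack 3)
labor: 70/86 (slack 16)
wheel time: 192/192 (binding)
glaze: 222/222 (binding)
By complementary slackness, a constraint with positive slack has shadow price 0 → clay, labor.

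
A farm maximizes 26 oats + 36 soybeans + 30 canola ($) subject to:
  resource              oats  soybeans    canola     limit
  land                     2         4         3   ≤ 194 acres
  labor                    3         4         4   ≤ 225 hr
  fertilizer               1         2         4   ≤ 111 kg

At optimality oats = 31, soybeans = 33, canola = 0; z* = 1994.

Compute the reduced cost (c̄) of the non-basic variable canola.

Binding: land and labor. Non-binding: fertilizer (14 unused).
Slack constraints have shadow price 0 (complementary slackness).
The binding rows give the dual system: 2·y_land + 3·y_labor = 26 and 4·y_land + 4·y_labor = 36.
→ y_land = 1 and y_labor = 8.
Reduced cost of canola: c₃ − yᵀa₃ = 30 − (1·3 + 8·4) = 30 − 35 = -5.

-5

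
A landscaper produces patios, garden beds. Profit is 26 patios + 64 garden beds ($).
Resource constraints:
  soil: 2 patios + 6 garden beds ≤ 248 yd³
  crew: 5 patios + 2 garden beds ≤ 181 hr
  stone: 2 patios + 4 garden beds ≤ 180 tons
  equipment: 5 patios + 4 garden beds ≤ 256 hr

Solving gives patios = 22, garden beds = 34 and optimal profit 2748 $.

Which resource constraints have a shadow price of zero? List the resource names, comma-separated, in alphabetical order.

crew, equipment

soil: 248/248 (binding)
crew: 178/181 (slack 3)
stone: 180/180 (binding)
equipment: 246/256 (slack 10)
By complementary slackness, a constraint with positive slack has shadow price 0 → crew, equipment.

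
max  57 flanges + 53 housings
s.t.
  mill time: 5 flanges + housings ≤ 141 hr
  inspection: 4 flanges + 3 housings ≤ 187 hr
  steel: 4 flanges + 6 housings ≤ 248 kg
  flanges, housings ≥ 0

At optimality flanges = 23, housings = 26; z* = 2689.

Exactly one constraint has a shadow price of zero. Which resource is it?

mill time: 141/141 (binding)
inspection: 170/187 (slack 17)
steel: 248/248 (binding)
By complementary slackness, a constraint with positive slack has shadow price 0 → inspection.

inspection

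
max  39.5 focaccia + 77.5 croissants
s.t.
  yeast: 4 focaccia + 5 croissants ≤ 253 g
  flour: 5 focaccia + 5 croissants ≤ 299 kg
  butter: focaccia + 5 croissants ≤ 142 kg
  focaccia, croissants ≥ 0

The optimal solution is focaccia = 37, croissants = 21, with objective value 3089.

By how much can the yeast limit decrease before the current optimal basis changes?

111

Binding constraints: yeast, butter. The basis is B = [[4,5],[1,5]] with det 15.
Per unit decrease in yeast, x* moves by d = (-0.3333, 0.0667).
The basis stays optimal until focaccia reaches 0; allowable decrease = 111 g.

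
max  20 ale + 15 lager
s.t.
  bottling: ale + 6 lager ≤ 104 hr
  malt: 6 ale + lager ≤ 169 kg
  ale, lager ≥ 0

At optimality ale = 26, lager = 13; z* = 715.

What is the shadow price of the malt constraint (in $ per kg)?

3

Check each constraint at x*: bottling 104/104 (tight); malt 169/169 (tight).
The binding rows give the dual system: 1·y_bottling + 6·y_malt = 20 and 6·y_bottling + 1·y_malt = 15.
Solving: y_bottling = 2, y_malt = 3.
Shadow price of malt = 3.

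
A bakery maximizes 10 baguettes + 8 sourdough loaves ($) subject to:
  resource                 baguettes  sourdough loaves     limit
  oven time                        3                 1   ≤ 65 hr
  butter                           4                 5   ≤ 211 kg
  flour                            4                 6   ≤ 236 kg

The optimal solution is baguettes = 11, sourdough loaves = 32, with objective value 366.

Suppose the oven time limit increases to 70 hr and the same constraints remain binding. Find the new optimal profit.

Check each constraint at x*: oven time 65/65 (tight); butter 204/211 (slack 7); flour 236/236 (tight).
Since butter is not tight, its dual is 0.
Dual feasibility on the basic columns requires 3·y_oven time + 4·y_flour = 10, 1·y_oven time + 6·y_flour = 8.
→ y_oven time = 2 and y_flour = 1.
Δz = y_oven time·Δb = 2 × (5) = 10, so new z* = 366 + 10 = 376.

376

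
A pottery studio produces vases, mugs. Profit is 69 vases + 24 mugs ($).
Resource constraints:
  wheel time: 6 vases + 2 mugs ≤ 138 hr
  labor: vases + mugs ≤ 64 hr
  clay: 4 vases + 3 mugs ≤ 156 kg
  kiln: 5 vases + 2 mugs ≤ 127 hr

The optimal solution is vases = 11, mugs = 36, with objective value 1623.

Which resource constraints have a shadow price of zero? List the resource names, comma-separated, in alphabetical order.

wheel time: 138/138 (binding)
labor: 47/64 (slack 17)
clay: 152/156 (slack 4)
kiln: 127/127 (binding)
By complementary slackness, a constraint with positive slack has shadow price 0 → clay, labor.

clay, labor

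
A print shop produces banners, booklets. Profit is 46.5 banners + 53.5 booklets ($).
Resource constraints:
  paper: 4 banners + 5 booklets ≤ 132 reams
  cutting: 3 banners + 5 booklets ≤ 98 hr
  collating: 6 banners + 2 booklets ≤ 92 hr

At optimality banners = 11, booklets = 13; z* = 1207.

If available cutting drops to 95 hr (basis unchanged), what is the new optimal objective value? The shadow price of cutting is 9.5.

Δb = -3, so new z* = 1207 + (9.5)·(-3) = 1207 − 28.5 = 1178.5.

1178.5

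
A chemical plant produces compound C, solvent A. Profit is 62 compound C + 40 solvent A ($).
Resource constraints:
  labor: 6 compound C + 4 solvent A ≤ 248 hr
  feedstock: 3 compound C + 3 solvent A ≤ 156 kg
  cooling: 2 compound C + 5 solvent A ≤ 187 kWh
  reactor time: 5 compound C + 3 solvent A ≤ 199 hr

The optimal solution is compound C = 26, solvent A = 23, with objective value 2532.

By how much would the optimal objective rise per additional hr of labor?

At the optimum: labor uses 248 of 248 (binding); feedstock uses 147 of 156 (slack = 9); cooling uses 167 of 187 (slack = 20); reactor time uses 199 of 199 (binding).
Since feedstock, cooling are not tight, their duals are 0.
The binding rows give the dual system: 6·y_labor + 5·y_reactor time = 62 and 4·y_labor + 3·y_reactor time = 40.
This yields shadow prices y_labor = 7, y_reactor time = 4.
Shadow price of labor = 7.

7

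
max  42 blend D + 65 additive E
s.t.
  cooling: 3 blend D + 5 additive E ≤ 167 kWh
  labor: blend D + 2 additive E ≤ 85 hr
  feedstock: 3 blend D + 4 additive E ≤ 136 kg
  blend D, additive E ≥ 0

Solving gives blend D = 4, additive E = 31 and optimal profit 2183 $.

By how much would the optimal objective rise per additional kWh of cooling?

9

Binding: cooling and feedstock. Non-binding: labor (19 unused).
Slack constraints have shadow price 0 (complementary slackness).
From A_Bᵀ y = c: 3·y_cooling + 3·y_feedstock = 42; 5·y_cooling + 4·y_feedstock = 65.
→ y_cooling = 9 and y_feedstock = 5.
Shadow price of cooling = 9.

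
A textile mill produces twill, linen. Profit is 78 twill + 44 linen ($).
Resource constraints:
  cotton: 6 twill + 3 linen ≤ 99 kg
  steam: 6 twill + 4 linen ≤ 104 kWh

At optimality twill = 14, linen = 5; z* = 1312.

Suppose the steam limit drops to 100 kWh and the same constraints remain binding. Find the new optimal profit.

1292

Check each constraint at x*: cotton 99/99 (tight); steam 104/104 (tight).
The binding rows give the dual system: 6·y_cotton + 6·y_steam = 78 and 3·y_cotton + 4·y_steam = 44.
This yields shadow prices y_cotton = 8, y_steam = 5.
Δz = y_steam·Δb = 5 × (-4) = -20, so new z* = 1312 − 20 = 1292.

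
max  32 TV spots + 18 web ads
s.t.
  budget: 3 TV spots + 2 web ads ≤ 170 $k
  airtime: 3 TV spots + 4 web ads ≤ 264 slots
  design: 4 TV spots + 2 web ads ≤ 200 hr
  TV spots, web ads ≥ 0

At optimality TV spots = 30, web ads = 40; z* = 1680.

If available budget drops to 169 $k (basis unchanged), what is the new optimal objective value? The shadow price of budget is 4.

1676

Δb = -1, so new z* = 1680 + (4)·(-1) = 1680 − 4 = 1676.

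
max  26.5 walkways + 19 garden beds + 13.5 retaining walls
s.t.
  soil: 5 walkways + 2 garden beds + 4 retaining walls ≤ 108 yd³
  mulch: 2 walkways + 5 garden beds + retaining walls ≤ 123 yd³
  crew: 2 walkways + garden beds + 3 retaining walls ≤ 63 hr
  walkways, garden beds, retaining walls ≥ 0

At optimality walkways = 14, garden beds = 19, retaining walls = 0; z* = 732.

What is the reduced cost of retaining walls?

Binding: soil and mulch. Non-binding: crew (16 unused).
By complementary slackness, y = 0 for the non-binding constraint.
The binding rows give the dual system: 5·y_soil + 2·y_mulch = 26.5 and 2·y_soil + 5·y_mulch = 19.
Solving: y_soil = 4.5, y_mulch = 2.
Reduced cost of retaining walls: c₃ − yᵀa₃ = 13.5 − (4.5·4 + 2·1) = 13.5 − 20 = -6.5.

-6.5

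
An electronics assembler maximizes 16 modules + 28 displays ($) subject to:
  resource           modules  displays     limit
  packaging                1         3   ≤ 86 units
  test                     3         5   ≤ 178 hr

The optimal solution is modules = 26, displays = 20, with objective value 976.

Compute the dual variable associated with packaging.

1

At the optimum: packaging uses 86 of 86 (binding); test uses 178 of 178 (binding).
Dual feasibility on the basic columns requires 1·y_packaging + 3·y_test = 16, 3·y_packaging + 5·y_test = 28.
This yields shadow prices y_packaging = 1, y_test = 5.
Shadow price of packaging = 1.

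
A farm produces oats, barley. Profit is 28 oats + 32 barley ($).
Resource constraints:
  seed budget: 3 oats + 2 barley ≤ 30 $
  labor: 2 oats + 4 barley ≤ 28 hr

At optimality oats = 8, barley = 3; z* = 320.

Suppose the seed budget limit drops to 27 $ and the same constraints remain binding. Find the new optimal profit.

At the optimum: seed budget uses 30 of 30 (binding); labor uses 28 of 28 (binding).
From A_Bᵀ y = c: 3·y_seed budget + 2·y_labor = 28; 2·y_seed budget + 4·y_labor = 32.
This yields shadow prices y_seed budget = 6, y_labor = 5.
Δz = y_seed budget·Δb = 6 × (-3) = -18, so new z* = 320 − 18 = 302.

302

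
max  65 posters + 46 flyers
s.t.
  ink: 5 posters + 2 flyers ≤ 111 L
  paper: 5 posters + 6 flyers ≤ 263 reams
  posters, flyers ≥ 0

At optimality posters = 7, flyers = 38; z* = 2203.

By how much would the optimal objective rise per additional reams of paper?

Both ink and paper are binding at x*.
The binding rows give the dual system: 5·y_ink + 5·y_paper = 65 and 2·y_ink + 6·y_paper = 46.
Solving: y_ink = 8, y_paper = 5.
Shadow price of paper = 5.

5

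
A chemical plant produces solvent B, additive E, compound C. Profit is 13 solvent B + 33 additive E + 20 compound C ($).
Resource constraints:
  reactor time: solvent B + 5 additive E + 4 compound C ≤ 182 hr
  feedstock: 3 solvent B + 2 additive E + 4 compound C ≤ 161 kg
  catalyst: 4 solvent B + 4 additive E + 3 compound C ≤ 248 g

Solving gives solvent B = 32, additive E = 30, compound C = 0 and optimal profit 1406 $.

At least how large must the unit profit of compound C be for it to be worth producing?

At the optimum: reactor time uses 182 of 182 (binding); feedstock uses 156 of 161 (slack = 5); catalyst uses 248 of 248 (binding).
By complementary slackness, y = 0 for the non-binding constraint.
Dual feasibility on the basic columns requires 1·y_reactor time + 4·y_catalyst = 13, 5·y_reactor time + 4·y_catalyst = 33.
Solving: y_reactor time = 5, y_catalyst = 2.
compound C enters the basis when its profit ≥ yᵀa₃ = 5·4 + 2·3 = 26.

26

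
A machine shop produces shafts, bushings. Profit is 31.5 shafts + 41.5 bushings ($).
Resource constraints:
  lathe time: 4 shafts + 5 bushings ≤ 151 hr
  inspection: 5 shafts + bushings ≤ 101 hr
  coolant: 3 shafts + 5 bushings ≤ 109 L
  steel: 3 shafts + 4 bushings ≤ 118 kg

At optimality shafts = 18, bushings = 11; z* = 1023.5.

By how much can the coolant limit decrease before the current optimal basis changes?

48.4

Binding constraints: inspection, coolant. The basis is B = [[5,1],[3,5]] with det 22.
Per unit decrease in coolant, x* moves by d = (0.0455, -0.2273).
The basis stays optimal until bushings reaches 0; allowable decrease = 48.4 L.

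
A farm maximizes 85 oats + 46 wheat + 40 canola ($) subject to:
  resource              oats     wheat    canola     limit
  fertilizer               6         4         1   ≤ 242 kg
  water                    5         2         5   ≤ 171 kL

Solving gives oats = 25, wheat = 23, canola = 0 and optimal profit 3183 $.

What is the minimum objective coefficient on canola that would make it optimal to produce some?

47.5

Check each constraint at x*: fertilizer 242/242 (tight); water 171/171 (tight).
The binding rows give the dual system: 6·y_fertilizer + 5·y_water = 85 and 4·y_fertilizer + 2·y_water = 46.
Solving: y_fertilizer = 7.5, y_water = 8.
canola enters the basis when its profit ≥ yᵀa₃ = 7.5·1 + 8·5 = 47.5.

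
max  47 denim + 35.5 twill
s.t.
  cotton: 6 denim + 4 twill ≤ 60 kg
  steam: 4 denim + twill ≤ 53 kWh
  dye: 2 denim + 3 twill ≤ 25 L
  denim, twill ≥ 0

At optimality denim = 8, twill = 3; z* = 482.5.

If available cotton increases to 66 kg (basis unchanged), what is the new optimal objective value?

524.5

At the optimum: cotton uses 60 of 60 (binding); steam uses 35 of 53 (slack = 18); dye uses 25 of 25 (binding).
Since steam is not tight, its dual is 0.
From A_Bᵀ y = c: 6·y_cotton + 2·y_dye = 47; 4·y_cotton + 3·y_dye = 35.5.
Solving: y_cotton = 7, y_dye = 2.5.
Δz = y_cotton·Δb = 7 × (6) = 42, so new z* = 482.5 + 42 = 524.5.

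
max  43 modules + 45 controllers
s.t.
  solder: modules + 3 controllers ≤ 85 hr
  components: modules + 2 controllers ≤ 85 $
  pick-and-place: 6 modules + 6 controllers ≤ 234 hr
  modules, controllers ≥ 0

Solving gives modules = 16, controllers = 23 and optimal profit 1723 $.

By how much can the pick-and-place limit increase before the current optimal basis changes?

276

Binding constraints: solder, pick-and-place. The basis is B = [[1,3],[6,6]] with det -12.
Per unit increase in pick-and-place, x* moves by d = (0.25, -0.0833).
The basis stays optimal until controllers reaches 0; allowable increase = 276 hr.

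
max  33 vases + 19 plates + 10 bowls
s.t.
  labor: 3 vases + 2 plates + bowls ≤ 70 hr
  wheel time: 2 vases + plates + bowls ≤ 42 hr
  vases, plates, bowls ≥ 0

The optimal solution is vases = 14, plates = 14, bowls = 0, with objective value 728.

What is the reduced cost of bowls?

-4

Both labor and wheel time are binding at x*.
From A_Bᵀ y = c: 3·y_labor + 2·y_wheel time = 33; 2·y_labor + 1·y_wheel time = 19.
→ y_labor = 5 and y_wheel time = 9.
Reduced cost of bowls: c₃ − yᵀa₃ = 10 − (5·1 + 9·1) = 10 − 14 = -4.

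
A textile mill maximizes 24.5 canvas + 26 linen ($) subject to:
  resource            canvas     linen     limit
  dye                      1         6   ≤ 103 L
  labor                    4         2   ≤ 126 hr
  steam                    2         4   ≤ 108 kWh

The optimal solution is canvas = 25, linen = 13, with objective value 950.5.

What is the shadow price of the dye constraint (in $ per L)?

At the optimum: dye uses 103 of 103 (binding); labor uses 126 of 126 (binding); steam uses 102 of 108 (slack = 6).
By complementary slackness, y = 0 for the non-binding constraint.
Dual feasibility on the basic columns requires 1·y_dye + 4·y_labor = 24.5, 6·y_dye + 2·y_labor = 26.
→ y_dye = 2.5 and y_labor = 5.5.
Shadow price of dye = 2.5.

2.5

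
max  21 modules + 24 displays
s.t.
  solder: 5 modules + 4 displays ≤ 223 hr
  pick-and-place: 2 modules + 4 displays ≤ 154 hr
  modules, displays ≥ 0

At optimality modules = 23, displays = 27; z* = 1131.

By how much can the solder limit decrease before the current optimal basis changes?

Binding constraints: solder, pick-and-place. The basis is B = [[5,4],[2,4]] with det 12.
Per unit decrease in solder, x* moves by d = (-0.3333, 0.1667).
The basis stays optimal until modules reaches 0; allowable decrease = 69 hr.

69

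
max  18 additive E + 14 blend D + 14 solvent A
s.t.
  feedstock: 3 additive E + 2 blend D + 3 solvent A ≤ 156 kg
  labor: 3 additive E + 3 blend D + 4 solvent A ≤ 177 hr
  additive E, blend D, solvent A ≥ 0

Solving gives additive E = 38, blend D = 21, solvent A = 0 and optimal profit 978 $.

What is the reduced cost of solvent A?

At the optimum: feedstock uses 156 of 156 (binding); labor uses 177 of 177 (binding).
The binding rows give the dual system: 3·y_feedstock + 3·y_labor = 18 and 2·y_feedstock + 3·y_labor = 14.
This yields shadow prices y_feedstock = 4, y_labor = 2.
Reduced cost of solvent A: c₃ − yᵀa₃ = 14 − (4·3 + 2·4) = 14 − 20 = -6.

-6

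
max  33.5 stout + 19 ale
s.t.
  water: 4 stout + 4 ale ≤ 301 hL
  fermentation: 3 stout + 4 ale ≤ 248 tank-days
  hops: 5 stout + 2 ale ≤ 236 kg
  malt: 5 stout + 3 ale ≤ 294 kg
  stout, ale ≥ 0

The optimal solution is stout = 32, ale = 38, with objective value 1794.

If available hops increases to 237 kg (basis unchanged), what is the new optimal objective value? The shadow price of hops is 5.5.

1799.5

Δb = 1, so new z* = 1794 + (5.5)·(1) = 1794 + 5.5 = 1799.5.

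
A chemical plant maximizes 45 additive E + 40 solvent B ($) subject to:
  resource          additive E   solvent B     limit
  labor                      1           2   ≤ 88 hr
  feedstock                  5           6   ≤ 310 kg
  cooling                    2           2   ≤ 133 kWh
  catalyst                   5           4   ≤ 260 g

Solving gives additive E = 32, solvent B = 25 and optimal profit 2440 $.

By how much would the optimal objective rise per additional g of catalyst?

Check each constraint at x*: labor 82/88 (slack 6); feedstock 310/310 (tight); cooling 114/133 (slack 19); catalyst 260/260 (tight).
Since labor, cooling are not tight, their duals are 0.
From A_Bᵀ y = c: 5·y_feedstock + 5·y_catalyst = 45; 6·y_feedstock + 4·y_catalyst = 40.
This yields shadow prices y_feedstock = 2, y_catalyst = 7.
Shadow price of catalyst = 7.

7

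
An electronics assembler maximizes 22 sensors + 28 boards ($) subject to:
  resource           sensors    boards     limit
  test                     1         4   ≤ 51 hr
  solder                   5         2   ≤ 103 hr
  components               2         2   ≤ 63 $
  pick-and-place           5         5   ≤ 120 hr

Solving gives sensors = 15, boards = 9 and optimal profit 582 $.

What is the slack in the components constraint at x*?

15

components used = 2·15 + 2·9 = 48; slack = 63 − 48 = 15.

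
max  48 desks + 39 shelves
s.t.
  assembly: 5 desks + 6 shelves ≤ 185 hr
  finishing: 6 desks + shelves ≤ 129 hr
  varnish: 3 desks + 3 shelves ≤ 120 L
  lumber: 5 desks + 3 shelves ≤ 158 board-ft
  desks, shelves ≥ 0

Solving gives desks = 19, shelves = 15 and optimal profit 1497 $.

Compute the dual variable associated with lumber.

At the optimum: assembly uses 185 of 185 (binding); finishing uses 129 of 129 (binding); varnish uses 102 of 120 (slack = 18); lumber uses 140 of 158 (slack = 18).
By complementary slackness, y = 0 for the non-binding constraints.
The binding rows give the dual system: 5·y_assembly + 6·y_finishing = 48 and 6·y_assembly + 1·y_finishing = 39.
Solving: y_assembly = 6, y_finishing = 3.
Shadow price of lumber = 0.

0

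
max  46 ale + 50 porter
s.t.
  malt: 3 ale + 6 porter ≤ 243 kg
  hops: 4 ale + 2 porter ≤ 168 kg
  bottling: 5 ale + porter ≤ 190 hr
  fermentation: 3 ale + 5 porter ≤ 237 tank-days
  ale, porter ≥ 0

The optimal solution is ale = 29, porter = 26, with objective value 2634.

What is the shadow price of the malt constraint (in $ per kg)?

6

At the optimum: malt uses 243 of 243 (binding); hops uses 168 of 168 (binding); bottling uses 171 of 190 (slack = 19); fermentation uses 217 of 237 (slack = 20).
Since bottling, fermentation are not tight, their duals are 0.
From A_Bᵀ y = c: 3·y_malt + 4·y_hops = 46; 6·y_malt + 2·y_hops = 50.
→ y_malt = 6 and y_hops = 7.
Shadow price of malt = 6.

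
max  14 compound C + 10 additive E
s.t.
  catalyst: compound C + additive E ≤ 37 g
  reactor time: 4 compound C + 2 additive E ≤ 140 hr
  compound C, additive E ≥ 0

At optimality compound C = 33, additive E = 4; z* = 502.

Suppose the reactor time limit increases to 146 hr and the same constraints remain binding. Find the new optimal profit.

514

At the optimum: catalyst uses 37 of 37 (binding); reactor time uses 140 of 140 (binding).
Dual feasibility on the basic columns requires 1·y_catalyst + 4·y_reactor time = 14, 1·y_catalyst + 2·y_reactor time = 10.
This yields shadow prices y_catalyst = 6, y_reactor time = 2.
Δz = y_reactor time·Δb = 2 × (6) = 12, so new z* = 502 + 12 = 514.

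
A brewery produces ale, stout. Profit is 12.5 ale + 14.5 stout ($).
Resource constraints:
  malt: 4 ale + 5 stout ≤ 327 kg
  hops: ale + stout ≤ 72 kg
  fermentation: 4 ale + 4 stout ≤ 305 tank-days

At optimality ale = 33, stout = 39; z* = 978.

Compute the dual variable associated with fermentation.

0

At the optimum: malt uses 327 of 327 (binding); hops uses 72 of 72 (binding); fermentation uses 288 of 305 (slack = 17).
By complementary slackness, y = 0 for the non-binding constraint.
Dual feasibility on the basic columns requires 4·y_malt + 1·y_hops = 12.5, 5·y_malt + 1·y_hops = 14.5.
Solving: y_malt = 2, y_hops = 4.5.
Shadow price of fermentation = 0.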